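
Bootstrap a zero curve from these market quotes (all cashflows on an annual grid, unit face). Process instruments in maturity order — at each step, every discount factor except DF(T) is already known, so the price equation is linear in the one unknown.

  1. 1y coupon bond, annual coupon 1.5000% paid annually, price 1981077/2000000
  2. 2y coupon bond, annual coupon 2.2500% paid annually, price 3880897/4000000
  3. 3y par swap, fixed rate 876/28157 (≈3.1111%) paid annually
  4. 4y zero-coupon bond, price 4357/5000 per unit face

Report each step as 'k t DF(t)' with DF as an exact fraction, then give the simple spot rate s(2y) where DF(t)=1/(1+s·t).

1 1 9759/10000
2 2 4637/5000
3 3 2281/2500
4 4 4357/5000
s(2y) = (1/(4637/5000) − 1)/(2) = 363/9274 ≈ 3.9142%

step 1 [1y] bond c/1=3/200: DF=(1981077/2000000 − 3/200·(0))/(1+3/200) = 9759/10000 ≈ 0.975900
step 2 [2y] bond c/1=9/400: DF=(3880897/4000000 − 9/400·(0.975900))/(1+9/400) = 4637/5000 ≈ 0.927400
step 3 [3y] swap r/1=876/28157: DF=(1 − 876/28157·(0.975900+0.927400))/(1+876/28157) = 2281/2500 ≈ 0.912400
step 4 [4y] zero: DF = P = 4357/5000 ≈ 0.871400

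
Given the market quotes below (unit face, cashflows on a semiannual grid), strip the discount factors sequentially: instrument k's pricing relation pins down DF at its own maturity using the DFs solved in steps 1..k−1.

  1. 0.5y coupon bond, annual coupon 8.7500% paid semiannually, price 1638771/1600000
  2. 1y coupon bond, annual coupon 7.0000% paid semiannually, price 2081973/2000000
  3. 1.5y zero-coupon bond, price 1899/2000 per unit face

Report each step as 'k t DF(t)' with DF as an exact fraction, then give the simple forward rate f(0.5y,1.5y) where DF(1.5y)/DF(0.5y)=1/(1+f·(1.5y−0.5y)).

step 1 [0.5y] bond c/2=7/160: DF=(1638771/1600000 − 7/160·(0))/(1+7/160) = 9813/10000 ≈ 0.981300
step 2 [1y] bond c/2=7/200: DF=(2081973/2000000 − 7/200·(0.981300))/(1+7/200) = 4863/5000 ≈ 0.972600
step 3 [1.5y] zero: DF = P = 1899/2000 ≈ 0.949500

1 1/2 9813/10000
2 1 4863/5000
3 3/2 1899/2000
f(0.5y,1.5y) = ((9813/10000)/(1899/2000) − 1)/(1) = 106/3165 ≈ 3.3491%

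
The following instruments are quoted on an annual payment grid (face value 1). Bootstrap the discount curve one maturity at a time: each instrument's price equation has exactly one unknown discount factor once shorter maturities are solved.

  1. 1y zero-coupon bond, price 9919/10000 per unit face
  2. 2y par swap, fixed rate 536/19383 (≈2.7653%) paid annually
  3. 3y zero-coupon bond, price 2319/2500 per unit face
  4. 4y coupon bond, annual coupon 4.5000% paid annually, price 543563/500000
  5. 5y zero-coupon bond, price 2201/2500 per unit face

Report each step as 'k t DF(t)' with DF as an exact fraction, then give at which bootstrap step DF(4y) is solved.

1 1 9919/10000
2 2 1183/1250
3 3 2319/2500
4 4 9169/10000
5 5 2201/2500
DF(4y) is solved at step 4

step 1 [1y] zero: DF = P = 9919/10000 ≈ 0.991900
step 2 [2y] swap r/1=536/19383: DF=(1 − 536/19383·(0.991900))/(1+536/19383) = 1183/1250 ≈ 0.946400
step 3 [3y] zero: DF = P = 2319/2500 ≈ 0.927600
step 4 [4y] bond c/1=9/200: DF=(543563/500000 − 9/200·(0.991900+0.946400+0.927600))/(1+9/200) = 9169/10000 ≈ 0.916900
step 5 [5y] zero: DF = P = 2201/2500 ≈ 0.880400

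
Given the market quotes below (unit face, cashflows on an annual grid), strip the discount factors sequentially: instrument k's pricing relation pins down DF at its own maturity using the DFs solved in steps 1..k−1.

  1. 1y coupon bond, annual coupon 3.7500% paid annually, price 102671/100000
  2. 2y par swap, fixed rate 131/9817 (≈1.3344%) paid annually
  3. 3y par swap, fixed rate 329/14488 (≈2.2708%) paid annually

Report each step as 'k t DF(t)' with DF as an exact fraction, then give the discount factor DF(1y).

1 1 1237/1250
2 2 4869/5000
3 3 4671/5000
DF(1y) = 1237/1250 ≈ 0.989600

step 1 [1y] bond c/1=3/80: DF=(102671/100000 − 3/80·(0))/(1+3/80) = 1237/1250 ≈ 0.989600
step 2 [2y] swap r/1=131/9817: DF=(1 − 131/9817·(0.989600))/(1+131/9817) = 4869/5000 ≈ 0.973800
step 3 [3y] swap r/1=329/14488: DF=(1 − 329/14488·(0.989600+0.973800))/(1+329/14488) = 4671/5000 ≈ 0.934200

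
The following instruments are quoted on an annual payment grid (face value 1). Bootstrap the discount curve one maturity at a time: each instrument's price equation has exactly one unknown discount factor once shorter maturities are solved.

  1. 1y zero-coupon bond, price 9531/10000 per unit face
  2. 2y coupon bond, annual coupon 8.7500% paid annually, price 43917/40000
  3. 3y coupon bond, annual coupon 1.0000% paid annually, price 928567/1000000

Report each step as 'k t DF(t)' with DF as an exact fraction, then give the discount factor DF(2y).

1 1 9531/10000
2 2 9329/10000
3 3 9007/10000
DF(2y) = 9329/10000 ≈ 0.932900

step 1 [1y] zero: DF = P = 9531/10000 ≈ 0.953100
step 2 [2y] bond c/1=7/80: DF=(43917/40000 − 7/80·(0.953100))/(1+7/80) = 9329/10000 ≈ 0.932900
step 3 [3y] bond c/1=1/100: DF=(928567/1000000 − 1/100·(0.953100+0.932900))/(1+1/100) = 9007/10000 ≈ 0.900700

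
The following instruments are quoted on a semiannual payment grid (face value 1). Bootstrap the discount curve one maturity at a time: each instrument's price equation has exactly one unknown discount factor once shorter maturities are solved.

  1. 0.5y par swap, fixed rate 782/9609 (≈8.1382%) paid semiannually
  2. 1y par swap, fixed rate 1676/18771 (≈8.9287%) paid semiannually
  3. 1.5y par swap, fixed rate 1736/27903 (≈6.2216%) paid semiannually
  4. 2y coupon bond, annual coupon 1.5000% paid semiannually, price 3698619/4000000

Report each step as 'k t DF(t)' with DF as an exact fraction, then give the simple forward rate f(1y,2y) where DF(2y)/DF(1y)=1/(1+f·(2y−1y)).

1 1/2 9609/10000
2 1 4581/5000
3 3/2 2283/2500
4 2 897/1000
f(1y,2y) = ((4581/5000)/(897/1000) − 1)/(1) = 32/1495 ≈ 2.1405%

step 1 [0.5y] swap r/2=391/9609: DF=(1 − 391/9609·(0))/(1+391/9609) = 9609/10000 ≈ 0.960900
step 2 [1y] swap r/2=838/18771: DF=(1 − 838/18771·(0.960900))/(1+838/18771) = 4581/5000 ≈ 0.916200
step 3 [1.5y] swap r/2=868/27903: DF=(1 − 868/27903·(0.960900+0.916200))/(1+868/27903) = 2283/2500 ≈ 0.913200
step 4 [2y] bond c/2=3/400: DF=(3698619/4000000 − 3/400·(0.960900+0.916200+0.913200))/(1+3/400) = 897/1000 ≈ 0.897000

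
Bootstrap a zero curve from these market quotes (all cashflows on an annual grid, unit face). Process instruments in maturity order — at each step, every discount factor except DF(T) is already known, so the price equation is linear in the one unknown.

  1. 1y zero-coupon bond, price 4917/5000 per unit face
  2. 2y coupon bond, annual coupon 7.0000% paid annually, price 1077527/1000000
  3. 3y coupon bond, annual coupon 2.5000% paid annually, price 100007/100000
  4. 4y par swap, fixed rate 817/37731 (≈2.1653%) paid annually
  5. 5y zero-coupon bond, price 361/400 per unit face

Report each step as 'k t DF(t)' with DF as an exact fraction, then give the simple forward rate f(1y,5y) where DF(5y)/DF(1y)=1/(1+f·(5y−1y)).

step 1 [1y] zero: DF = P = 4917/5000 ≈ 0.983400
step 2 [2y] bond c/1=7/100: DF=(1077527/1000000 − 7/100·(0.983400))/(1+7/100) = 9427/10000 ≈ 0.942700
step 3 [3y] bond c/1=1/40: DF=(100007/100000 − 1/40·(0.983400+0.942700))/(1+1/40) = 9287/10000 ≈ 0.928700
step 4 [4y] swap r/1=817/37731: DF=(1 − 817/37731·(0.983400+0.942700+0.928700))/(1+817/37731) = 9183/10000 ≈ 0.918300
step 5 [5y] zero: DF = P = 361/400 ≈ 0.902500

1 1 4917/5000
2 2 9427/10000
3 3 9287/10000
4 4 9183/10000
5 5 361/400
f(1y,5y) = ((4917/5000)/(361/400) − 1)/(4) = 809/36100 ≈ 2.2410%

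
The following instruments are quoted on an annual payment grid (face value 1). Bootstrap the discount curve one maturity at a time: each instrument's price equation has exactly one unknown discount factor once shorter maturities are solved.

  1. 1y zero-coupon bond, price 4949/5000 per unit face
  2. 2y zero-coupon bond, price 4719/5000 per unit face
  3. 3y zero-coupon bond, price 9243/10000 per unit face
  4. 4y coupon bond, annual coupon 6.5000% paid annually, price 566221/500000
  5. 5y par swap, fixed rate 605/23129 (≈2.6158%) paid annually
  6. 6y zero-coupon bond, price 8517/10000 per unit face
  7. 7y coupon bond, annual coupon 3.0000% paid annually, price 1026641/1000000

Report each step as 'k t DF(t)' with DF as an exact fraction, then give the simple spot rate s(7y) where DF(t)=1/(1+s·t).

1 1 4949/5000
2 2 4719/5000
3 3 9243/10000
4 4 8889/10000
5 5 879/1000
6 6 8517/10000
7 7 2093/2500
s(7y) = (1/(2093/2500) − 1)/(7) = 407/14651 ≈ 2.7780%

step 1 [1y] zero: DF = P = 4949/5000 ≈ 0.989800
step 2 [2y] zero: DF = P = 4719/5000 ≈ 0.943800
step 3 [3y] zero: DF = P = 9243/10000 ≈ 0.924300
step 4 [4y] bond c/1=13/200: DF=(566221/500000 − 13/200·(0.989800+0.943800+0.924300))/(1+13/200) = 8889/10000 ≈ 0.888900
step 5 [5y] swap r/1=605/23129: DF=(1 − 605/23129·(0.989800+0.943800+0.924300+0.888900))/(1+605/23129) = 879/1000 ≈ 0.879000
step 6 [6y] zero: DF = P = 8517/10000 ≈ 0.851700
step 7 [7y] bond c/1=3/100: DF=(1026641/1000000 − 3/100·(0.989800+0.943800+0.924300+0.888900+0.879000+0.851700))/(1+3/100) = 2093/2500 ≈ 0.837200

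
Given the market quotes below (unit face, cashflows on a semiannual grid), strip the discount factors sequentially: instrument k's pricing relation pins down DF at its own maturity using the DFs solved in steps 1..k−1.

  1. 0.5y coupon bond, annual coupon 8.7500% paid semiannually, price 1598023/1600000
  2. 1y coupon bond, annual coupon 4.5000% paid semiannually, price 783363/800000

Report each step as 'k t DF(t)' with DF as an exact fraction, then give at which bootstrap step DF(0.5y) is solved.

1 1/2 9569/10000
2 1 4683/5000
DF(0.5y) is solved at step 1

step 1 [0.5y] bond c/2=7/160: DF=(1598023/1600000 − 7/160·(0))/(1+7/160) = 9569/10000 ≈ 0.956900
step 2 [1y] bond c/2=9/400: DF=(783363/800000 − 9/400·(0.956900))/(1+9/400) = 4683/5000 ≈ 0.936600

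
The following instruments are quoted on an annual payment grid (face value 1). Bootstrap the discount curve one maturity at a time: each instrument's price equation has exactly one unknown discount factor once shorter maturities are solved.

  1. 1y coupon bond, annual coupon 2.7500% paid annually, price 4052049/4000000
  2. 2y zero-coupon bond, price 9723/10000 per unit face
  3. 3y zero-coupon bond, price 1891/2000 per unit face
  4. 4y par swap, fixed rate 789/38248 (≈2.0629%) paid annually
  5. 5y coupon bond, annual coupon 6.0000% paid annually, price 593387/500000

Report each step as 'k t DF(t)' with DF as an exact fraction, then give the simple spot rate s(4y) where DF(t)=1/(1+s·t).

1 1 9859/10000
2 2 9723/10000
3 3 1891/2000
4 4 9211/10000
5 5 9031/10000
s(4y) = (1/(9211/10000) − 1)/(4) = 789/36844 ≈ 2.1415%

step 1 [1y] bond c/1=11/400: DF=(4052049/4000000 − 11/400·(0))/(1+11/400) = 9859/10000 ≈ 0.985900
step 2 [2y] zero: DF = P = 9723/10000 ≈ 0.972300
step 3 [3y] zero: DF = P = 1891/2000 ≈ 0.945500
step 4 [4y] swap r/1=789/38248: DF=(1 − 789/38248·(0.985900+0.972300+0.945500))/(1+789/38248) = 9211/10000 ≈ 0.921100
step 5 [5y] bond c/1=3/50: DF=(593387/500000 − 3/50·(0.985900+0.972300+0.945500+0.921100))/(1+3/50) = 9031/10000 ≈ 0.903100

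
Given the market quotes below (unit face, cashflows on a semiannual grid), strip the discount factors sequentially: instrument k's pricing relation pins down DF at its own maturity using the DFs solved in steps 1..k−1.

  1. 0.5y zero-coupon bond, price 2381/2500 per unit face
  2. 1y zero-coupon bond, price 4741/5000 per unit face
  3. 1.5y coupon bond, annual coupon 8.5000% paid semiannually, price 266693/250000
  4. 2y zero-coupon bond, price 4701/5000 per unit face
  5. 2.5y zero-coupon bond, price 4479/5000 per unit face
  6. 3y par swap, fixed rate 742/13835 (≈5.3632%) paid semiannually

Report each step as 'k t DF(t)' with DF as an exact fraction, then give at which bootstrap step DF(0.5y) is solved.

1 1/2 2381/2500
2 1 4741/5000
3 3/2 4729/5000
4 2 4701/5000
5 5/2 4479/5000
6 3 2129/2500
DF(0.5y) is solved at step 1

step 1 [0.5y] zero: DF = P = 2381/2500 ≈ 0.952400
step 2 [1y] zero: DF = P = 4741/5000 ≈ 0.948200
step 3 [1.5y] bond c/2=17/400: DF=(266693/250000 − 17/400·(0.952400+0.948200))/(1+17/400) = 4729/5000 ≈ 0.945800
step 4 [2y] zero: DF = P = 4701/5000 ≈ 0.940200
step 5 [2.5y] zero: DF = P = 4479/5000 ≈ 0.895800
step 6 [3y] swap r/2=371/13835: DF=(1 − 371/13835·(0.952400+0.948200+0.945800+0.940200+0.895800))/(1+371/13835) = 2129/2500 ≈ 0.851600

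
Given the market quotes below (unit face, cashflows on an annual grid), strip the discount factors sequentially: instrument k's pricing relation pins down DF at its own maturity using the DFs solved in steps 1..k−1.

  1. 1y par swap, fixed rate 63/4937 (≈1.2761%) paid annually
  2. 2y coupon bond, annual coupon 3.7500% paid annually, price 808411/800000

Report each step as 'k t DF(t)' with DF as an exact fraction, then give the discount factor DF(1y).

1 1 4937/5000
2 2 9383/10000
DF(1y) = 4937/5000 ≈ 0.987400

step 1 [1y] swap r/1=63/4937: DF=(1 − 63/4937·(0))/(1+63/4937) = 4937/5000 ≈ 0.987400
step 2 [2y] bond c/1=3/80: DF=(808411/800000 − 3/80·(0.987400))/(1+3/80) = 9383/10000 ≈ 0.938300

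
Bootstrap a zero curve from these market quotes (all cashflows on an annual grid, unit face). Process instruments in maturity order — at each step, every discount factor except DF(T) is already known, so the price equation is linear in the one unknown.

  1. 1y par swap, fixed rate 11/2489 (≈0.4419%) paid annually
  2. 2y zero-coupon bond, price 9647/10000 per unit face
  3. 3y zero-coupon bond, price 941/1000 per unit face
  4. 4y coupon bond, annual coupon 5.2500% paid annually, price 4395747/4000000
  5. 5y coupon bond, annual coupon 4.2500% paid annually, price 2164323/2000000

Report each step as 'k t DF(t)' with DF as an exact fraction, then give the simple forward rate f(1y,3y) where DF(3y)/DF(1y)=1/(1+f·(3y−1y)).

step 1 [1y] swap r/1=11/2489: DF=(1 − 11/2489·(0))/(1+11/2489) = 2489/2500 ≈ 0.995600
step 2 [2y] zero: DF = P = 9647/10000 ≈ 0.964700
step 3 [3y] zero: DF = P = 941/1000 ≈ 0.941000
step 4 [4y] bond c/1=21/400: DF=(4395747/4000000 − 21/400·(0.995600+0.964700+0.941000))/(1+21/400) = 4497/5000 ≈ 0.899400
step 5 [5y] bond c/1=17/400: DF=(2164323/2000000 − 17/400·(0.995600+0.964700+0.941000+0.899400))/(1+17/400) = 8831/10000 ≈ 0.883100

1 1 2489/2500
2 2 9647/10000
3 3 941/1000
4 4 4497/5000
5 5 8831/10000
f(1y,3y) = ((2489/2500)/(941/1000) − 1)/(2) = 273/9410 ≈ 2.9012%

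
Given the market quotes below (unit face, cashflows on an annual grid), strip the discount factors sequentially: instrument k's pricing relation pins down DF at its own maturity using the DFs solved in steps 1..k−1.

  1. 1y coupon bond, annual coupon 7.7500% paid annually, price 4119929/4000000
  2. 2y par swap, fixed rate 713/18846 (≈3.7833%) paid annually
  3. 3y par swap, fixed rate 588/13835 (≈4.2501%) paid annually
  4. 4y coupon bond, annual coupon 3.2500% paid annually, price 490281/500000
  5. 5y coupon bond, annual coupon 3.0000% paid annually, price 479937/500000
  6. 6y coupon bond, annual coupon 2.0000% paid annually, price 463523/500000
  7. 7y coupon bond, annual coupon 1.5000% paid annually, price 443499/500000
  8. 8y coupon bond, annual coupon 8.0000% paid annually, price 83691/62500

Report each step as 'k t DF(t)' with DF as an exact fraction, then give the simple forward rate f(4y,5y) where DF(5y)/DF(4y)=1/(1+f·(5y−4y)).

step 1 [1y] bond c/1=31/400: DF=(4119929/4000000 − 31/400·(0))/(1+31/400) = 9559/10000 ≈ 0.955900
step 2 [2y] swap r/1=713/18846: DF=(1 − 713/18846·(0.955900))/(1+713/18846) = 9287/10000 ≈ 0.928700
step 3 [3y] swap r/1=588/13835: DF=(1 − 588/13835·(0.955900+0.928700))/(1+588/13835) = 1103/1250 ≈ 0.882400
step 4 [4y] bond c/1=13/400: DF=(490281/500000 − 13/400·(0.955900+0.928700+0.882400))/(1+13/400) = 4313/5000 ≈ 0.862600
step 5 [5y] bond c/1=3/100: DF=(479937/500000 − 3/100·(0.955900+0.928700+0.882400+0.862600))/(1+3/100) = 4131/5000 ≈ 0.826200
step 6 [6y] bond c/1=1/50: DF=(463523/500000 − 1/50·(0.955900+0.928700+0.882400+0.862600+0.826200))/(1+1/50) = 1643/2000 ≈ 0.821500
step 7 [7y] bond c/1=3/200: DF=(443499/500000 − 3/200·(0.955900+0.928700+0.882400+0.862600+0.826200+0.821500))/(1+3/200) = 7959/10000 ≈ 0.795900
step 8 [8y] bond c/1=2/25: DF=(83691/62500 − 2/25·(0.955900+0.928700+0.882400+0.862600+0.826200+0.821500+0.795900))/(1+2/25) = 79/100 ≈ 0.790000

1 1 9559/10000
2 2 9287/10000
3 3 1103/1250
4 4 4313/5000
5 5 4131/5000
6 6 1643/2000
7 7 7959/10000
8 8 79/100
f(4y,5y) = ((4313/5000)/(4131/5000) − 1)/(1) = 182/4131 ≈ 4.4057%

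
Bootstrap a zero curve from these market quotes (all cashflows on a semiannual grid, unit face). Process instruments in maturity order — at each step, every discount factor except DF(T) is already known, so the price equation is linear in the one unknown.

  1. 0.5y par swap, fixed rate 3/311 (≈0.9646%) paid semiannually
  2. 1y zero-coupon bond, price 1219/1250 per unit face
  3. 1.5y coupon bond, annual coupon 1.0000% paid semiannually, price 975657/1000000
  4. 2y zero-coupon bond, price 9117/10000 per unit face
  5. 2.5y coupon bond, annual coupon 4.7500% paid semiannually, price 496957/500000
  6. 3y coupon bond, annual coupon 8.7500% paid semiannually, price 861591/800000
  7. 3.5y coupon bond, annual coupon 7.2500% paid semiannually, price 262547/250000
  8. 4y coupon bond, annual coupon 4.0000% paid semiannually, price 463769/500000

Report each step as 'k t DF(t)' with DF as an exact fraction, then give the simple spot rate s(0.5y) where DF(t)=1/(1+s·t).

step 1 [0.5y] swap r/2=3/622: DF=(1 − 3/622·(0))/(1+3/622) = 622/625 ≈ 0.995200
step 2 [1y] zero: DF = P = 1219/1250 ≈ 0.975200
step 3 [1.5y] bond c/2=1/200: DF=(975657/1000000 − 1/200·(0.995200+0.975200))/(1+1/200) = 961/1000 ≈ 0.961000
step 4 [2y] zero: DF = P = 9117/10000 ≈ 0.911700
step 5 [2.5y] bond c/2=19/800: DF=(496957/500000 − 19/800·(0.995200+0.975200+0.961000+0.911700))/(1+19/800) = 8817/10000 ≈ 0.881700
step 6 [3y] bond c/2=7/160: DF=(861591/800000 − 7/160·(0.995200+0.975200+0.961000+0.911700+0.881700))/(1+7/160) = 4169/5000 ≈ 0.833800
step 7 [3.5y] bond c/2=29/800: DF=(262547/250000 − 29/800·(0.995200+0.975200+0.961000+0.911700+0.881700+0.833800))/(1+29/800) = 819/1000 ≈ 0.819000
step 8 [4y] bond c/2=1/50: DF=(463769/500000 − 1/50·(0.995200+0.975200+0.961000+0.911700+0.881700+0.833800+0.819000))/(1+1/50) = 7843/10000 ≈ 0.784300

1 1/2 622/625
2 1 1219/1250
3 3/2 961/1000
4 2 9117/10000
5 5/2 8817/10000
6 3 4169/5000
7 7/2 819/1000
8 4 7843/10000
s(0.5y) = (1/(622/625) − 1)/(1/2) = 3/311 ≈ 0.9646%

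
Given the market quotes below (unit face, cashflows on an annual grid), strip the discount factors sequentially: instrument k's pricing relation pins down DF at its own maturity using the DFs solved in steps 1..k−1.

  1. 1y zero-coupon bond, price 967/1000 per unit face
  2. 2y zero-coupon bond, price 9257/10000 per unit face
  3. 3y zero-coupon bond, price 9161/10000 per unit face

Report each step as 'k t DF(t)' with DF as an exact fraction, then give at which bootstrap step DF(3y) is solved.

step 1 [1y] zero: DF = P = 967/1000 ≈ 0.967000
step 2 [2y] zero: DF = P = 9257/10000 ≈ 0.925700
step 3 [3y] zero: DF = P = 9161/10000 ≈ 0.916100

1 1 967/1000
2 2 9257/10000
3 3 9161/10000
DF(3y) is solved at step 3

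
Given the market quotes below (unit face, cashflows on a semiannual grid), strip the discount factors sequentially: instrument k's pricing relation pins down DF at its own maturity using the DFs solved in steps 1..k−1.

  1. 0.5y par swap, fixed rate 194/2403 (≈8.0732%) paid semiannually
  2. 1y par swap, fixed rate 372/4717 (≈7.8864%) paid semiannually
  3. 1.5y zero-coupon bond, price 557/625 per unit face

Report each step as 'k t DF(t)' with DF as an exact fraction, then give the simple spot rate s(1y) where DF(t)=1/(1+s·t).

step 1 [0.5y] swap r/2=97/2403: DF=(1 − 97/2403·(0))/(1+97/2403) = 2403/2500 ≈ 0.961200
step 2 [1y] swap r/2=186/4717: DF=(1 − 186/4717·(0.961200))/(1+186/4717) = 1157/1250 ≈ 0.925600
step 3 [1.5y] zero: DF = P = 557/625 ≈ 0.891200

1 1/2 2403/2500
2 1 1157/1250
3 3/2 557/625
s(1y) = (1/(1157/1250) − 1)/(1) = 93/1157 ≈ 8.0380%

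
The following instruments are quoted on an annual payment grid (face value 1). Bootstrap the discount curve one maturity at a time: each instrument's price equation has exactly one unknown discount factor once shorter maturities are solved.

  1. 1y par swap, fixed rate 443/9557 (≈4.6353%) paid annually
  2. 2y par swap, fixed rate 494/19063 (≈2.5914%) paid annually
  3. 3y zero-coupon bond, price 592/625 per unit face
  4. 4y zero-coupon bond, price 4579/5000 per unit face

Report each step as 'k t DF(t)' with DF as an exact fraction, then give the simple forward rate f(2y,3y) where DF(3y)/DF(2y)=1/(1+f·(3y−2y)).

step 1 [1y] swap r/1=443/9557: DF=(1 − 443/9557·(0))/(1+443/9557) = 9557/10000 ≈ 0.955700
step 2 [2y] swap r/1=494/19063: DF=(1 − 494/19063·(0.955700))/(1+494/19063) = 4753/5000 ≈ 0.950600
step 3 [3y] zero: DF = P = 592/625 ≈ 0.947200
step 4 [4y] zero: DF = P = 4579/5000 ≈ 0.915800

1 1 9557/10000
2 2 4753/5000
3 3 592/625
4 4 4579/5000
f(2y,3y) = ((4753/5000)/(592/625) − 1)/(1) = 17/4736 ≈ 0.3590%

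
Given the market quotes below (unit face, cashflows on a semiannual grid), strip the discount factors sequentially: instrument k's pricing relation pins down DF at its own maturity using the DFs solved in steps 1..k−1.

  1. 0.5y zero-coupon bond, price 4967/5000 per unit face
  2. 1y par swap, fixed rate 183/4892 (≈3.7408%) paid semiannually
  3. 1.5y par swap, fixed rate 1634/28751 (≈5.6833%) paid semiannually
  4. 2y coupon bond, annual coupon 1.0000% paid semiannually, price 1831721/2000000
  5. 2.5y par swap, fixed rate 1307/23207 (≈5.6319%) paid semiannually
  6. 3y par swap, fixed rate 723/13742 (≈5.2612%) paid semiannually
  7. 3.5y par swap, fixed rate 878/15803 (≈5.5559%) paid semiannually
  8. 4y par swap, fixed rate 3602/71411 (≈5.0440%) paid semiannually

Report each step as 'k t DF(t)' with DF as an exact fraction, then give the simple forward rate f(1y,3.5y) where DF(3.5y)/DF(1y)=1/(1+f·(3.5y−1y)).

step 1 [0.5y] zero: DF = P = 4967/5000 ≈ 0.993400
step 2 [1y] swap r/2=183/9784: DF=(1 − 183/9784·(0.993400))/(1+183/9784) = 4817/5000 ≈ 0.963400
step 3 [1.5y] swap r/2=817/28751: DF=(1 − 817/28751·(0.993400+0.963400))/(1+817/28751) = 9183/10000 ≈ 0.918300
step 4 [2y] bond c/2=1/200: DF=(1831721/2000000 − 1/200·(0.993400+0.963400+0.918300))/(1+1/200) = 897/1000 ≈ 0.897000
step 5 [2.5y] swap r/2=1307/46414: DF=(1 − 1307/46414·(0.993400+0.963400+0.918300+0.897000))/(1+1307/46414) = 8693/10000 ≈ 0.869300
step 6 [3y] swap r/2=723/27484: DF=(1 − 723/27484·(0.993400+0.963400+0.918300+0.897000+0.869300))/(1+723/27484) = 4277/5000 ≈ 0.855400
step 7 [3.5y] swap r/2=439/15803: DF=(1 − 439/15803·(0.993400+0.963400+0.918300+0.897000+0.869300+0.855400))/(1+439/15803) = 2061/2500 ≈ 0.824400
step 8 [4y] swap r/2=1801/71411: DF=(1 − 1801/71411·(0.993400+0.963400+0.918300+0.897000+0.869300+0.855400+0.824400))/(1+1801/71411) = 8199/10000 ≈ 0.819900

1 1/2 4967/5000
2 1 4817/5000
3 3/2 9183/10000
4 2 897/1000
5 5/2 8693/10000
6 3 4277/5000
7 7/2 2061/2500
8 4 8199/10000
f(1y,3.5y) = ((4817/5000)/(2061/2500) − 1)/(5/2) = 139/2061 ≈ 6.7443%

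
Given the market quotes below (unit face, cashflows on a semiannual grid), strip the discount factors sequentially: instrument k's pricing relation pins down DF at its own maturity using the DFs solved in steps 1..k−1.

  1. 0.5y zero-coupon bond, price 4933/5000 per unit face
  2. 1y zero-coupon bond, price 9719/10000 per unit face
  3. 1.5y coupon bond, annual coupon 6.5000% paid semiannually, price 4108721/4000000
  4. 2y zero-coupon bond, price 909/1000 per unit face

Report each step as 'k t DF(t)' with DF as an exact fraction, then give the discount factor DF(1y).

step 1 [0.5y] zero: DF = P = 4933/5000 ≈ 0.986600
step 2 [1y] zero: DF = P = 9719/10000 ≈ 0.971900
step 3 [1.5y] bond c/2=13/400: DF=(4108721/4000000 − 13/400·(0.986600+0.971900))/(1+13/400) = 2333/2500 ≈ 0.933200
step 4 [2y] zero: DF = P = 909/1000 ≈ 0.909000

1 1/2 4933/5000
2 1 9719/10000
3 3/2 2333/2500
4 2 909/1000
DF(1y) = 9719/10000 ≈ 0.971900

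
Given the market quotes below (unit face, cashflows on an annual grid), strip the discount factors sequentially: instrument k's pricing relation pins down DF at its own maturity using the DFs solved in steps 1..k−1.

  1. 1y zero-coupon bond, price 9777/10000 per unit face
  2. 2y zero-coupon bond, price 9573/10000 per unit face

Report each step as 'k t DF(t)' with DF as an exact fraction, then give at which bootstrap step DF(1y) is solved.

1 1 9777/10000
2 2 9573/10000
DF(1y) is solved at step 1

step 1 [1y] zero: DF = P = 9777/10000 ≈ 0.977700
step 2 [2y] zero: DF = P = 9573/10000 ≈ 0.957300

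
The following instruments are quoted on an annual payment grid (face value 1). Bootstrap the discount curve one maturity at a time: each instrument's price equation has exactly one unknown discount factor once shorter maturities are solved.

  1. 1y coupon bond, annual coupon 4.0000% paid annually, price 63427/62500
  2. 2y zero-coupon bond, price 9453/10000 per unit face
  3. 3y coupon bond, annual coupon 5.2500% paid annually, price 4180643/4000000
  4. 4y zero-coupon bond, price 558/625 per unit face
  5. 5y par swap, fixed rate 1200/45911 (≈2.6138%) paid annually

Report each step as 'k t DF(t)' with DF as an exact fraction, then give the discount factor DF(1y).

1 1 4879/5000
2 2 9453/10000
3 3 2243/2500
4 4 558/625
5 5 22/25
DF(1y) = 4879/5000 ≈ 0.975800

step 1 [1y] bond c/1=1/25: DF=(63427/62500 − 1/25·(0))/(1+1/25) = 4879/5000 ≈ 0.975800
step 2 [2y] zero: DF = P = 9453/10000 ≈ 0.945300
step 3 [3y] bond c/1=21/400: DF=(4180643/4000000 − 21/400·(0.975800+0.945300))/(1+21/400) = 2243/2500 ≈ 0.897200
step 4 [4y] zero: DF = P = 558/625 ≈ 0.892800
step 5 [5y] swap r/1=1200/45911: DF=(1 − 1200/45911·(0.975800+0.945300+0.897200+0.892800))/(1+1200/45911) = 22/25 ≈ 0.880000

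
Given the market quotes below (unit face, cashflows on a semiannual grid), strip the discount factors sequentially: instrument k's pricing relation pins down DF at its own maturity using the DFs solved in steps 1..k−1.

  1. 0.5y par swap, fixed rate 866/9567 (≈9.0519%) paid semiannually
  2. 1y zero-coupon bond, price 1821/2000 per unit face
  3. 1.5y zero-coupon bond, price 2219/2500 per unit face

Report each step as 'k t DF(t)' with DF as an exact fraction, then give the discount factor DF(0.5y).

1 1/2 9567/10000
2 1 1821/2000
3 3/2 2219/2500
DF(0.5y) = 9567/10000 ≈ 0.956700

step 1 [0.5y] swap r/2=433/9567: DF=(1 − 433/9567·(0))/(1+433/9567) = 9567/10000 ≈ 0.956700
step 2 [1y] zero: DF = P = 1821/2000 ≈ 0.910500
step 3 [1.5y] zero: DF = P = 2219/2500 ≈ 0.887600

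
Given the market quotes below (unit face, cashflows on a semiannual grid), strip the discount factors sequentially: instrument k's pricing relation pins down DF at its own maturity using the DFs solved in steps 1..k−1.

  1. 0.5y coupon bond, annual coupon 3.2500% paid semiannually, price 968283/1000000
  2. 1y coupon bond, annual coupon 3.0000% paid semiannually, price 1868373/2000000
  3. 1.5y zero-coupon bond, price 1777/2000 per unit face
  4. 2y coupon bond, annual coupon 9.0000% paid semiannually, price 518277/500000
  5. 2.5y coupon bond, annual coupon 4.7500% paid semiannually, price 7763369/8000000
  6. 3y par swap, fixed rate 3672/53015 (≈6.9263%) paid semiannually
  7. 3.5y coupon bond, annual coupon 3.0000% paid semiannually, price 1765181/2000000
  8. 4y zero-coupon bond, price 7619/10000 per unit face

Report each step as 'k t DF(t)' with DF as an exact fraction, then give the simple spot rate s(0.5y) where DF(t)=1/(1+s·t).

step 1 [0.5y] bond c/2=13/800: DF=(968283/1000000 − 13/800·(0))/(1+13/800) = 1191/1250 ≈ 0.952800
step 2 [1y] bond c/2=3/200: DF=(1868373/2000000 − 3/200·(0.952800))/(1+3/200) = 9063/10000 ≈ 0.906300
step 3 [1.5y] zero: DF = P = 1777/2000 ≈ 0.888500
step 4 [2y] bond c/2=9/200: DF=(518277/500000 − 9/200·(0.952800+0.906300+0.888500))/(1+9/200) = 546/625 ≈ 0.873600
step 5 [2.5y] bond c/2=19/800: DF=(7763369/8000000 − 19/800·(0.952800+0.906300+0.888500+0.873600))/(1+19/800) = 8639/10000 ≈ 0.863900
step 6 [3y] swap r/2=1836/53015: DF=(1 − 1836/53015·(0.952800+0.906300+0.888500+0.873600+0.863900))/(1+1836/53015) = 2041/2500 ≈ 0.816400
step 7 [3.5y] bond c/2=3/200: DF=(1765181/2000000 − 3/200·(0.952800+0.906300+0.888500+0.873600+0.863900+0.816400))/(1+3/200) = 989/1250 ≈ 0.791200
step 8 [4y] zero: DF = P = 7619/10000 ≈ 0.761900

1 1/2 1191/1250
2 1 9063/10000
3 3/2 1777/2000
4 2 546/625
5 5/2 8639/10000
6 3 2041/2500
7 7/2 989/1250
8 4 7619/10000
s(0.5y) = (1/(1191/1250) − 1)/(1/2) = 118/1191 ≈ 9.9076%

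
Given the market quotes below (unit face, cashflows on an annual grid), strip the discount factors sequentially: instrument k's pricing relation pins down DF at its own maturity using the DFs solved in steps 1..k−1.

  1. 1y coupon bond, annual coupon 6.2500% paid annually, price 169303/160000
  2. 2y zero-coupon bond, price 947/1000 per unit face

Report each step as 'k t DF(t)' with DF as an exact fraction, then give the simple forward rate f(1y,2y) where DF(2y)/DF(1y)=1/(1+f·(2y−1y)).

step 1 [1y] bond c/1=1/16: DF=(169303/160000 − 1/16·(0))/(1+1/16) = 9959/10000 ≈ 0.995900
step 2 [2y] zero: DF = P = 947/1000 ≈ 0.947000

1 1 9959/10000
2 2 947/1000
f(1y,2y) = ((9959/10000)/(947/1000) − 1)/(1) = 489/9470 ≈ 5.1637%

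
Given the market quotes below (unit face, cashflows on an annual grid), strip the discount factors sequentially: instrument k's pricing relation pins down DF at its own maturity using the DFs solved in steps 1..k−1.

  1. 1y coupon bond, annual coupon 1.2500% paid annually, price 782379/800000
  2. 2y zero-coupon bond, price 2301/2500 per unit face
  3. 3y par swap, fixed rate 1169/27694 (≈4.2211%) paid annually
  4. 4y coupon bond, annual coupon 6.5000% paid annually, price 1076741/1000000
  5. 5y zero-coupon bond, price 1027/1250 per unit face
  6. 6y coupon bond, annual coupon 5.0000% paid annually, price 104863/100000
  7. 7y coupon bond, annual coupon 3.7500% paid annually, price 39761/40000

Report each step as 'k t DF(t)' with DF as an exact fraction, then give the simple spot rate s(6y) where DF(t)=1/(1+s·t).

1 1 9659/10000
2 2 2301/2500
3 3 8831/10000
4 4 421/500
5 5 1027/1250
6 6 1969/2500
7 7 3847/5000
s(6y) = (1/(1969/2500) − 1)/(6) = 177/3938 ≈ 4.4947%

step 1 [1y] bond c/1=1/80: DF=(782379/800000 − 1/80·(0))/(1+1/80) = 9659/10000 ≈ 0.965900
step 2 [2y] zero: DF = P = 2301/2500 ≈ 0.920400
step 3 [3y] swap r/1=1169/27694: DF=(1 − 1169/27694·(0.965900+0.920400))/(1+1169/27694) = 8831/10000 ≈ 0.883100
step 4 [4y] bond c/1=13/200: DF=(1076741/1000000 − 13/200·(0.965900+0.920400+0.883100))/(1+13/200) = 421/500 ≈ 0.842000
step 5 [5y] zero: DF = P = 1027/1250 ≈ 0.821600
step 6 [6y] bond c/1=1/20: DF=(104863/100000 − 1/20·(0.965900+0.920400+0.883100+0.842000+0.821600))/(1+1/20) = 1969/2500 ≈ 0.787600
step 7 [7y] bond c/1=3/80: DF=(39761/40000 − 3/80·(0.965900+0.920400+0.883100+0.842000+0.821600+0.787600))/(1+3/80) = 3847/5000 ≈ 0.769400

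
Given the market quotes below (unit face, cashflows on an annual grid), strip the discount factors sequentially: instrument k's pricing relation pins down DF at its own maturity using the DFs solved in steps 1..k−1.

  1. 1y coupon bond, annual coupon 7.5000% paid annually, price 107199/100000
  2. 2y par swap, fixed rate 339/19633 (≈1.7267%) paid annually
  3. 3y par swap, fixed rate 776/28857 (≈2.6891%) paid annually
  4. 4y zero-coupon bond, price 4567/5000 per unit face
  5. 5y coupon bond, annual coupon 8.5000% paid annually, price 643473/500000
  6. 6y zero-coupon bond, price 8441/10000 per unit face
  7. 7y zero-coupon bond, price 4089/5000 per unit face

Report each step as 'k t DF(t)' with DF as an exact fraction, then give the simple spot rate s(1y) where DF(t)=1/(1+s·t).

step 1 [1y] bond c/1=3/40: DF=(107199/100000 − 3/40·(0))/(1+3/40) = 2493/2500 ≈ 0.997200
step 2 [2y] swap r/1=339/19633: DF=(1 − 339/19633·(0.997200))/(1+339/19633) = 9661/10000 ≈ 0.966100
step 3 [3y] swap r/1=776/28857: DF=(1 − 776/28857·(0.997200+0.966100))/(1+776/28857) = 1153/1250 ≈ 0.922400
step 4 [4y] zero: DF = P = 4567/5000 ≈ 0.913400
step 5 [5y] bond c/1=17/200: DF=(643473/500000 − 17/200·(0.997200+0.966100+0.922400+0.913400))/(1+17/200) = 1777/2000 ≈ 0.888500
step 6 [6y] zero: DF = P = 8441/10000 ≈ 0.844100
step 7 [7y] zero: DF = P = 4089/5000 ≈ 0.817800

1 1 2493/2500
2 2 9661/10000
3 3 1153/1250
4 4 4567/5000
5 5 1777/2000
6 6 8441/10000
7 7 4089/5000
s(1y) = (1/(2493/2500) − 1)/(1) = 7/2493 ≈ 0.2808%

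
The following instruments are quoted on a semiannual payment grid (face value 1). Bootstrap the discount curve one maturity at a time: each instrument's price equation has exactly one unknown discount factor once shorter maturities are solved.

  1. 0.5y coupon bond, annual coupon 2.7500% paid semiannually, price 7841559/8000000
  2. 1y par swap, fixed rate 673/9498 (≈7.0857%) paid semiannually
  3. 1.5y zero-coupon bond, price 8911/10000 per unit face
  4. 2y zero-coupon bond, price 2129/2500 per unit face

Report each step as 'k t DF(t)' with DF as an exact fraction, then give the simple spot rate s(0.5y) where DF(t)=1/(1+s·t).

1 1/2 9669/10000
2 1 9327/10000
3 3/2 8911/10000
4 2 2129/2500
s(0.5y) = (1/(9669/10000) − 1)/(1/2) = 662/9669 ≈ 6.8466%

step 1 [0.5y] bond c/2=11/800: DF=(7841559/8000000 − 11/800·(0))/(1+11/800) = 9669/10000 ≈ 0.966900
step 2 [1y] swap r/2=673/18996: DF=(1 − 673/18996·(0.966900))/(1+673/18996) = 9327/10000 ≈ 0.932700
step 3 [1.5y] zero: DF = P = 8911/10000 ≈ 0.891100
step 4 [2y] zero: DF = P = 2129/2500 ≈ 0.851600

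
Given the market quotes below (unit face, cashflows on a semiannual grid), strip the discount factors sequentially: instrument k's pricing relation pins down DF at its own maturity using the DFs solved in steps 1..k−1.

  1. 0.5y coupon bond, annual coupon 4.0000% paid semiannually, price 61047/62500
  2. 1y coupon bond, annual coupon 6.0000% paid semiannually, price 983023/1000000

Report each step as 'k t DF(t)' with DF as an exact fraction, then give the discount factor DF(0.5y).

1 1/2 1197/1250
2 1 1853/2000
DF(0.5y) = 1197/1250 ≈ 0.957600

step 1 [0.5y] bond c/2=1/50: DF=(61047/62500 − 1/50·(0))/(1+1/50) = 1197/1250 ≈ 0.957600
step 2 [1y] bond c/2=3/100: DF=(983023/1000000 − 3/100·(0.957600))/(1+3/100) = 1853/2000 ≈ 0.926500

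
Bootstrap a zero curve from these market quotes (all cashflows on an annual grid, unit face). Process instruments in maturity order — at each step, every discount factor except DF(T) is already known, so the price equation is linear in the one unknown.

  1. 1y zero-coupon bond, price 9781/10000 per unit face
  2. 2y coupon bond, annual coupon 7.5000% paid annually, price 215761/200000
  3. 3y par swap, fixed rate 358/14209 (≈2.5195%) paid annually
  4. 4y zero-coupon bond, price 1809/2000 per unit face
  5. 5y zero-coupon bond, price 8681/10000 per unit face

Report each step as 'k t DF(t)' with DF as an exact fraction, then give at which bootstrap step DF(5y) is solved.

step 1 [1y] zero: DF = P = 9781/10000 ≈ 0.978100
step 2 [2y] bond c/1=3/40: DF=(215761/200000 − 3/40·(0.978100))/(1+3/40) = 9353/10000 ≈ 0.935300
step 3 [3y] swap r/1=358/14209: DF=(1 − 358/14209·(0.978100+0.935300))/(1+358/14209) = 2321/2500 ≈ 0.928400
step 4 [4y] zero: DF = P = 1809/2000 ≈ 0.904500
step 5 [5y] zero: DF = P = 8681/10000 ≈ 0.868100

1 1 9781/10000
2 2 9353/10000
3 3 2321/2500
4 4 1809/2000
5 5 8681/10000
DF(5y) is solved at step 5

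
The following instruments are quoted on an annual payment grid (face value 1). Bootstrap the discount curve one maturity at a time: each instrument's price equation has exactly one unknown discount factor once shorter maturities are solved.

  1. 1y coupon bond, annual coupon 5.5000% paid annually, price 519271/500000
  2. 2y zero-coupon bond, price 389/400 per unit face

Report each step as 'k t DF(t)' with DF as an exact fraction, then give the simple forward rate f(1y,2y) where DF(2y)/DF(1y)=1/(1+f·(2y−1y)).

1 1 2461/2500
2 2 389/400
f(1y,2y) = ((2461/2500)/(389/400) − 1)/(1) = 119/9725 ≈ 1.2237%

step 1 [1y] bond c/1=11/200: DF=(519271/500000 − 11/200·(0))/(1+11/200) = 2461/2500 ≈ 0.984400
step 2 [2y] zero: DF = P = 389/400 ≈ 0.972500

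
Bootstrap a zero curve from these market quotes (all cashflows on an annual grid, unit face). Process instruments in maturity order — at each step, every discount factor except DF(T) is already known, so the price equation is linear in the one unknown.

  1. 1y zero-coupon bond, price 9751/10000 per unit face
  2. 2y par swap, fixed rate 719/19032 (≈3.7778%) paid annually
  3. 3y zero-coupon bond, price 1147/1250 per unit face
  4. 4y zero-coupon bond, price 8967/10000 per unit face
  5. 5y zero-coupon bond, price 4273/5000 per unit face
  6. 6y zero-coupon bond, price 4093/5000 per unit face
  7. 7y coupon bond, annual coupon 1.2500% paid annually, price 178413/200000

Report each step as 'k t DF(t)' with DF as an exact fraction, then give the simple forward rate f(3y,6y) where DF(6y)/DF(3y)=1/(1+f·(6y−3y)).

step 1 [1y] zero: DF = P = 9751/10000 ≈ 0.975100
step 2 [2y] swap r/1=719/19032: DF=(1 − 719/19032·(0.975100))/(1+719/19032) = 9281/10000 ≈ 0.928100
step 3 [3y] zero: DF = P = 1147/1250 ≈ 0.917600
step 4 [4y] zero: DF = P = 8967/10000 ≈ 0.896700
step 5 [5y] zero: DF = P = 4273/5000 ≈ 0.854600
step 6 [6y] zero: DF = P = 4093/5000 ≈ 0.818600
step 7 [7y] bond c/1=1/80: DF=(178413/200000 − 1/80·(0.975100+0.928100+0.917600+0.896700+0.854600+0.818600))/(1+1/80) = 1629/2000 ≈ 0.814500

1 1 9751/10000
2 2 9281/10000
3 3 1147/1250
4 4 8967/10000
5 5 4273/5000
6 6 4093/5000
7 7 1629/2000
f(3y,6y) = ((1147/1250)/(4093/5000) − 1)/(3) = 165/4093 ≈ 4.0313%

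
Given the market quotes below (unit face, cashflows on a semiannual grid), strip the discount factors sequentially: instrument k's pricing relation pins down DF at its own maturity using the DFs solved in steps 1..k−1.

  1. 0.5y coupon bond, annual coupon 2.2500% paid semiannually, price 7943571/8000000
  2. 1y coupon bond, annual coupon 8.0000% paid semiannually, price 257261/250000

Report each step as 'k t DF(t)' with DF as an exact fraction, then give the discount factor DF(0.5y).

1 1/2 9819/10000
2 1 9517/10000
DF(0.5y) = 9819/10000 ≈ 0.981900

step 1 [0.5y] bond c/2=9/800: DF=(7943571/8000000 − 9/800·(0))/(1+9/800) = 9819/10000 ≈ 0.981900
step 2 [1y] bond c/2=1/25: DF=(257261/250000 − 1/25·(0.981900))/(1+1/25) = 9517/10000 ≈ 0.951700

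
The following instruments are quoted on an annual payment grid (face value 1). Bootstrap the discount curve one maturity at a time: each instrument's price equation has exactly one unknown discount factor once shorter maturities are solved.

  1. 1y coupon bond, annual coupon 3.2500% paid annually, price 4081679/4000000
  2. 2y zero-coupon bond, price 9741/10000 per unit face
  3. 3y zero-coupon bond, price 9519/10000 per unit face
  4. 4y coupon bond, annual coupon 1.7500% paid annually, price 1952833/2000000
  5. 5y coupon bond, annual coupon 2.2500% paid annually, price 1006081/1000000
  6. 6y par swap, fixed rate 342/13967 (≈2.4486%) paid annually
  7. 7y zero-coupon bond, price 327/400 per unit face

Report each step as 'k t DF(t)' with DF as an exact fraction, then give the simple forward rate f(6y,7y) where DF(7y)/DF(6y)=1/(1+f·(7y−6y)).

1 1 9883/10000
2 2 9741/10000
3 3 9519/10000
4 4 1819/2000
5 5 4499/5000
6 6 1079/1250
7 7 327/400
f(6y,7y) = ((1079/1250)/(327/400) − 1)/(1) = 457/8175 ≈ 5.5902%

step 1 [1y] bond c/1=13/400: DF=(4081679/4000000 − 13/400·(0))/(1+13/400) = 9883/10000 ≈ 0.988300
step 2 [2y] zero: DF = P = 9741/10000 ≈ 0.974100
step 3 [3y] zero: DF = P = 9519/10000 ≈ 0.951900
step 4 [4y] bond c/1=7/400: DF=(1952833/2000000 − 7/400·(0.988300+0.974100+0.951900))/(1+7/400) = 1819/2000 ≈ 0.909500
step 5 [5y] bond c/1=9/400: DF=(1006081/1000000 − 9/400·(0.988300+0.974100+0.951900+0.909500))/(1+9/400) = 4499/5000 ≈ 0.899800
step 6 [6y] swap r/1=342/13967: DF=(1 − 342/13967·(0.988300+0.974100+0.951900+0.909500+0.899800))/(1+342/13967) = 1079/1250 ≈ 0.863200
step 7 [7y] zero: DF = P = 327/400 ≈ 0.817500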